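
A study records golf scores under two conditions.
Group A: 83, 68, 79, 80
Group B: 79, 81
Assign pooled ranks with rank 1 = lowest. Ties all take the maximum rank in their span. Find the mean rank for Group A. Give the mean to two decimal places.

3.50

Sorted (ascending): 68, 79, 79, 80, 81, 83
The 2 values of 79 occupy positions 2–3 → each gets rank 3.
Group A values → pooled ranks: 83→6, 68→1, 79→3, 80→4
Mean rank = (6 + 1 + 3 + 4) / 4 = 3.50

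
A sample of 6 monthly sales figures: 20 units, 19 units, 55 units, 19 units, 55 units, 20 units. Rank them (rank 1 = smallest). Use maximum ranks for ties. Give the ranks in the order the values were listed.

4, 2, 6, 2, 6, 4

Sorted (ascending): 19, 19, 20, 20, 55, 55
The 2 values of 19 occupy positions 1–2 → each gets rank 2.
The 2 values of 20 occupy positions 3–4 → each gets rank 4.
The 2 values of 55 occupy positions 5–6 → each gets rank 6.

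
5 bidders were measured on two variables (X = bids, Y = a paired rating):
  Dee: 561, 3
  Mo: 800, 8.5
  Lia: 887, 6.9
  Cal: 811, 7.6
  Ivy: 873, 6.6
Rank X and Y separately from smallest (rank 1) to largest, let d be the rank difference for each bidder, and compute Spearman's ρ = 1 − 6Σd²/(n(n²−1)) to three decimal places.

0.100

Ranks of variable 1: 1, 2, 5, 3, 4
Ranks of variable 2: 1, 5, 3, 4, 2
d = r₁ − r₂: 0, -3, 2, -1, 2
d²: 0, 9, 4, 1, 4; Σd² = 18
ρ = 1 − 6·18/(5·24) = 1 − 108/120 = 0.100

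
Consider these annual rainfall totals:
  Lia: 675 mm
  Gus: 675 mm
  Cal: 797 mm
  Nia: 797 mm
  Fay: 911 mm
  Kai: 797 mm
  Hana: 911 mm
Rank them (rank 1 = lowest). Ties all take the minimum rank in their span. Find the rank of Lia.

1

Sorted (ascending): 675, 675, 797, 797, 797, 911, 911
The 2 values of 675 occupy positions 1–2 → each gets rank 1.
The 3 values of 797 occupy positions 3–5 → each gets rank 3.
The 2 values of 911 occupy positions 6–7 → each gets rank 6.
Lia has value 675 mm → rank 1.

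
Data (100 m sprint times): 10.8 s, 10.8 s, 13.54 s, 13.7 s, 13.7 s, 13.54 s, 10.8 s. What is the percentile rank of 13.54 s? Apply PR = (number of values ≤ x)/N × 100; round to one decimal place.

71.4

N = 7.
Strictly below 13.54: 3. Equal to 13.54: 2.
PR = 5/7 × 100 = 71.4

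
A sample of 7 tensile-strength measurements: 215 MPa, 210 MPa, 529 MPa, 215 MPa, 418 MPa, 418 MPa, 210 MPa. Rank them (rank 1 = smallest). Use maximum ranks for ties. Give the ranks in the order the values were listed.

Sorted (ascending): 210, 210, 215, 215, 418, 418, 529
The 2 values of 210 occupy positions 1–2 → each gets rank 2.
The 2 values of 215 occupy positions 3–4 → each gets rank 4.
The 2 values of 418 occupy positions 5–6 → each gets rank 6.

4, 2, 7, 4, 6, 6, 2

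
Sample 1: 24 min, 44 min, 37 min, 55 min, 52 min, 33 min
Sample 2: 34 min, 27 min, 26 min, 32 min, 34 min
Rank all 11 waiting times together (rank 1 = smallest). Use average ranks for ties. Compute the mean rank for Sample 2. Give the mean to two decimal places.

4.40

Sorted (ascending): 24, 26, 27, 32, 33, 34, 34, 37, 44, 52, 55
The 2 values of 34 occupy positions 6–7 → average rank (6+7)/2 = 6.5.
Sample 2 values → pooled ranks: 34→6.5, 27→3, 26→2, 32→4, 34→6.5
Mean rank = (6.5 + 3 + 2 + 4 + 6.5) / 5 = 4.40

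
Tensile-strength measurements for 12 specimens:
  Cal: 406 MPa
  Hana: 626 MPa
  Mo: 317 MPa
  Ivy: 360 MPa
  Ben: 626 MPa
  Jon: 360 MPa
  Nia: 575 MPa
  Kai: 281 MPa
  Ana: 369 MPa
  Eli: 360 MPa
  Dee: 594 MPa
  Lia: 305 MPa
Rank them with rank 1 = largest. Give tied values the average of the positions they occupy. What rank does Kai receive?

12

Sorted (descending): 626, 626, 594, 575, 406, 369, 360, 360, 360, 317, 305, 281
The 2 values of 626 occupy positions 1–2 → average rank (1+2)/2 = 1.5.
The 3 values of 360 occupy positions 7–9 → average rank 8.
Kai has value 281 MPa → rank 12.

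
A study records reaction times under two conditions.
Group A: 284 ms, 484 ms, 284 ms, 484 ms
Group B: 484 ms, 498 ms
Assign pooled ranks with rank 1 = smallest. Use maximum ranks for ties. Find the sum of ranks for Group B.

Sorted (ascending): 284, 284, 484, 484, 484, 498
The 2 values of 284 occupy positions 1–2 → each gets rank 2.
The 3 values of 484 occupy positions 3–5 → each gets rank 5.
Group B values → pooled ranks: 484→5, 498→6
Rank sum = 5 + 6 = 11

11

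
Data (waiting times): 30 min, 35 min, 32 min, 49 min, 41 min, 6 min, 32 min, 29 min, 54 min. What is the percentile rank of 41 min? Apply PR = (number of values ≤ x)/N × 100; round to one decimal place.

N = 9.
Strictly below 41: 6. Equal to 41: 1.
PR = 7/9 × 100 = 77.8

77.8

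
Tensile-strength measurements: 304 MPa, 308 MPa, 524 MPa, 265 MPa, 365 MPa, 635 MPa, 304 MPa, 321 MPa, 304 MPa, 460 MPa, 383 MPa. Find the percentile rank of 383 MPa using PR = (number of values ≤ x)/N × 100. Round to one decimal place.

72.7

N = 11.
Strictly below 383: 7. Equal to 383: 1.
PR = 8/11 × 100 = 72.7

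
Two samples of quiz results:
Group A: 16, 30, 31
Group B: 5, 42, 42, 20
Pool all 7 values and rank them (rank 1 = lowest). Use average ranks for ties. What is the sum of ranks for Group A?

11

Sorted (ascending): 5, 16, 20, 30, 31, 42, 42
The 2 values of 42 occupy positions 6–7 → average rank (6+7)/2 = 6.5.
Group A values → pooled ranks: 16→2, 30→4, 31→5
Rank sum = 2 + 4 + 5 = 11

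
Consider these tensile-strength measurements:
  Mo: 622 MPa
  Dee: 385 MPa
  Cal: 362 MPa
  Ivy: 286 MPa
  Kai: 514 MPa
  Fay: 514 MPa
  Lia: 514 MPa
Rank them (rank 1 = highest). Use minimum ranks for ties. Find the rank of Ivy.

Sorted (descending): 622, 514, 514, 514, 385, 362, 286
The 3 values of 514 occupy positions 2–4 → each gets rank 2.
Ivy has value 286 MPa → rank 7.

7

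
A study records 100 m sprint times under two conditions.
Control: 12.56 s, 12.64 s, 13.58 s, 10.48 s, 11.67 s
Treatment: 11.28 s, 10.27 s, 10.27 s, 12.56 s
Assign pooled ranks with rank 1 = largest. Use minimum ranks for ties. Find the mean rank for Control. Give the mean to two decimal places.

3.60

Sorted (descending): 13.58, 12.64, 12.56, 12.56, 11.67, 11.28, 10.48, 10.27, 10.27
The 2 values of 12.56 occupy positions 3–4 → each gets rank 3.
The 2 values of 10.27 occupy positions 8–9 → each gets rank 8.
Control values → pooled ranks: 12.56→3, 12.64→2, 13.58→1, 10.48→7, 11.67→5
Mean rank = (3 + 2 + 1 + 7 + 5) / 5 = 3.60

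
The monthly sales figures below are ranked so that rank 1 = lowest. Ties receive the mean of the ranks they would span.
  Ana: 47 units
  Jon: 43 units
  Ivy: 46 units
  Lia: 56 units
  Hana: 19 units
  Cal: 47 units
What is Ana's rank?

4.5

Sorted (ascending): 19, 43, 46, 47, 47, 56
The 2 values of 47 occupy positions 4–5 → average rank (4+5)/2 = 4.5.
Ana has value 47 units → rank 4.5.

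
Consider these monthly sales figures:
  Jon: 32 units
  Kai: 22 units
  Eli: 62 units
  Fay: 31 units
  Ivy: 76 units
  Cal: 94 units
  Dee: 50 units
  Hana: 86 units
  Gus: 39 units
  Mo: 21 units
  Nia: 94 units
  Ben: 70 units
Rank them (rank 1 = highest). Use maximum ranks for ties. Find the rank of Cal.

2

Sorted (descending): 94, 94, 86, 76, 70, 62, 50, 39, 32, 31, 22, 21
The 2 values of 94 occupy positions 1–2 → each gets rank 2.
Cal has value 94 units → rank 2.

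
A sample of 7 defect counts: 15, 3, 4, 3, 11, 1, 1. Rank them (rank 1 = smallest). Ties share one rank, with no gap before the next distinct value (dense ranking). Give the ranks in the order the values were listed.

5, 2, 3, 2, 4, 1, 1

Sorted (ascending): 1, 1, 3, 3, 4, 11, 15
The 2 values of 1 share dense rank 1.
The 2 values of 3 share dense rank 2.
Remaining distinct values take the next consecutive integers.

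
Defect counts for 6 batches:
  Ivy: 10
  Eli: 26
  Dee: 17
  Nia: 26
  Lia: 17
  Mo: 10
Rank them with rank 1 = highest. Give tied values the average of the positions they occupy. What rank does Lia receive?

3.5

Sorted (descending): 26, 26, 17, 17, 10, 10
The 2 values of 26 occupy positions 1–2 → average rank (1+2)/2 = 1.5.
The 2 values of 17 occupy positions 3–4 → average rank (3+4)/2 = 3.5.
The 2 values of 10 occupy positions 5–6 → average rank (5+6)/2 = 5.5.
Lia has value 17 → rank 3.5.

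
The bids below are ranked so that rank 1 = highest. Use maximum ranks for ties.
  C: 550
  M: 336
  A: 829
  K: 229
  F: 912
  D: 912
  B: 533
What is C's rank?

Sorted (descending): 912, 912, 829, 550, 533, 336, 229
The 2 values of 912 occupy positions 1–2 → each gets rank 2.
C has value 550 → rank 4.

4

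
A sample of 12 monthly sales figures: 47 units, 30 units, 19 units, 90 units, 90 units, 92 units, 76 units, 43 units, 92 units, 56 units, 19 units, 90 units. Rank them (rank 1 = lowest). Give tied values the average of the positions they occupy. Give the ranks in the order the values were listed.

Sorted (ascending): 19, 19, 30, 43, 47, 56, 76, 90, 90, 90, 92, 92
The 2 values of 19 occupy positions 1–2 → average rank (1+2)/2 = 1.5.
The 3 values of 90 occupy positions 8–10 → average rank 9.
The 2 values of 92 occupy positions 11–12 → average rank (11+12)/2 = 11.5.

5, 3, 1.5, 9, 9, 11.5, 7, 4, 11.5, 6, 1.5, 9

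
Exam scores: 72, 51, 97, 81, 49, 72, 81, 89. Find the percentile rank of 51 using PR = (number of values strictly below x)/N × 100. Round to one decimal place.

N = 8.
Strictly below 51: 1. Equal to 51: 1.
PR = 1/8 × 100 = 12.5

12.5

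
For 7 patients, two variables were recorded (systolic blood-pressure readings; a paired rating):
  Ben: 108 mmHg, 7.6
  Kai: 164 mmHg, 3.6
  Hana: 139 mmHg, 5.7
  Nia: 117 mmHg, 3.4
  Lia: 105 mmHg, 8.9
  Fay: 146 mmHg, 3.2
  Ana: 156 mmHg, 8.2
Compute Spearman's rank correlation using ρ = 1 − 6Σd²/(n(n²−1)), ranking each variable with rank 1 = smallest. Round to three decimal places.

-0.393

Ranks of variable 1: 2, 7, 4, 3, 1, 5, 6
Ranks of variable 2: 5, 3, 4, 2, 7, 1, 6
d = r₁ − r₂: -3, 4, 0, 1, -6, 4, 0
d²: 9, 16, 0, 1, 36, 16, 0; Σd² = 78
ρ = 1 − 6·78/(7·48) = 1 − 468/336 = -0.393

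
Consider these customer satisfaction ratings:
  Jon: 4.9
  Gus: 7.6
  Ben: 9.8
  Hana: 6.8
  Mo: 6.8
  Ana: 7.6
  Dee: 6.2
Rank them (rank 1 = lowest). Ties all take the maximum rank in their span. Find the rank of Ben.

Sorted (ascending): 4.9, 6.2, 6.8, 6.8, 7.6, 7.6, 9.8
The 2 values of 6.8 occupy positions 3–4 → each gets rank 4.
The 2 values of 7.6 occupy positions 5–6 → each gets rank 6.
Ben has value 9.8 → rank 7.

7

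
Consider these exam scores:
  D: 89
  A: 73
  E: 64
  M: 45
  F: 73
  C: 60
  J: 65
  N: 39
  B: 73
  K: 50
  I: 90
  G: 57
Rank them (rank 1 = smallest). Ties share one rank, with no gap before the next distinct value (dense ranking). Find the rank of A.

Sorted (ascending): 39, 45, 50, 57, 60, 64, 65, 73, 73, 73, 89, 90
The 3 values of 73 share dense rank 8.
Remaining distinct values take the next consecutive integers.
A has value 73 → rank 8.

8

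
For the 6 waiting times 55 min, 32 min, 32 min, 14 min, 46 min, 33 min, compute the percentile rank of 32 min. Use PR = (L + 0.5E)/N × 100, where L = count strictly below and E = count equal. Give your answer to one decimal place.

33.3

N = 6.
Strictly below 32: 1. Equal to 32: 2.
PR = (1 + 0.5·2)/6 × 100 = 33.3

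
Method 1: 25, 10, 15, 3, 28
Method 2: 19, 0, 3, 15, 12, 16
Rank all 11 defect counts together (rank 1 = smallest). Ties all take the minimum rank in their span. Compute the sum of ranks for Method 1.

33

Sorted (ascending): 0, 3, 3, 10, 12, 15, 15, 16, 19, 25, 28
The 2 values of 3 occupy positions 2–3 → each gets rank 2.
The 2 values of 15 occupy positions 6–7 → each gets rank 6.
Method 1 values → pooled ranks: 25→10, 10→4, 15→6, 3→2, 28→11
Rank sum = 10 + 4 + 6 + 2 + 11 = 33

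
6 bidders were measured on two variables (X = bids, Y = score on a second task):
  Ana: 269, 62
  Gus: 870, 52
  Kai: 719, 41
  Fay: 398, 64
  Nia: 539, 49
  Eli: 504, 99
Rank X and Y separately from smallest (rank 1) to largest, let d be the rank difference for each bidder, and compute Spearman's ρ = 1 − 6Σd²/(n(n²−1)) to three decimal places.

-0.600

Ranks of variable 1: 1, 6, 5, 2, 4, 3
Ranks of variable 2: 4, 3, 1, 5, 2, 6
d = r₁ − r₂: -3, 3, 4, -3, 2, -3
d²: 9, 9, 16, 9, 4, 9; Σd² = 56
ρ = 1 − 6·56/(6·35) = 1 − 336/210 = -0.600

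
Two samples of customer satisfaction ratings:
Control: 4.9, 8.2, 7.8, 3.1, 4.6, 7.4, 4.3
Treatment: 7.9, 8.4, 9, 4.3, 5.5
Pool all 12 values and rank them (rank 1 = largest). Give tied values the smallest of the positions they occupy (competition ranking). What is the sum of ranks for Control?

Sorted (descending): 9, 8.4, 8.2, 7.9, 7.8, 7.4, 5.5, 4.9, 4.6, 4.3, 4.3, 3.1
The 2 values of 4.3 occupy positions 10–11 → each gets rank 10.
Control values → pooled ranks: 4.9→8, 8.2→3, 7.8→5, 3.1→12, 4.6→9, 7.4→6, 4.3→10
Rank sum = 8 + 3 + 5 + 12 + 9 + 6 + 10 = 53

53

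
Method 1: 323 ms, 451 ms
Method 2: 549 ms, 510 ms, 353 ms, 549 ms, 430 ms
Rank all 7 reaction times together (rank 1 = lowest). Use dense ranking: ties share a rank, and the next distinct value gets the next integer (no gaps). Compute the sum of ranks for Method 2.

Sorted (ascending): 323, 353, 430, 451, 510, 549, 549
The 2 values of 549 share dense rank 6.
Remaining distinct values take the next consecutive integers.
Method 2 values → pooled ranks: 549→6, 510→5, 353→2, 549→6, 430→3
Rank sum = 6 + 5 + 2 + 6 + 3 = 22

22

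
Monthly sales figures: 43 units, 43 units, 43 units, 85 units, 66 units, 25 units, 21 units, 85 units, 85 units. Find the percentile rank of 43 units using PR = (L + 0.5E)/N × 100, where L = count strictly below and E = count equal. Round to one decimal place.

N = 9.
Strictly below 43: 2. Equal to 43: 3.
PR = (2 + 0.5·3)/9 × 100 = 38.9

38.9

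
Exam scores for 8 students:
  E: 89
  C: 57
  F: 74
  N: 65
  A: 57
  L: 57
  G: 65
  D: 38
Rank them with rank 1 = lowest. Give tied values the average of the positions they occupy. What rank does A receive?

3

Sorted (ascending): 38, 57, 57, 57, 65, 65, 74, 89
The 3 values of 57 occupy positions 2–4 → average rank 3.
The 2 values of 65 occupy positions 5–6 → average rank (5+6)/2 = 5.5.
A has value 57 → rank 3.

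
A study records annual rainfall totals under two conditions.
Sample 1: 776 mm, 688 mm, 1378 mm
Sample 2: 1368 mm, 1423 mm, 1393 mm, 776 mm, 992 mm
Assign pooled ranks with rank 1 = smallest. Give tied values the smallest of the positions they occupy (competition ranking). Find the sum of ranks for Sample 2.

26

Sorted (ascending): 688, 776, 776, 992, 1368, 1378, 1393, 1423
The 2 values of 776 occupy positions 2–3 → each gets rank 2.
Sample 2 values → pooled ranks: 1368→5, 1423→8, 1393→7, 776→2, 992→4
Rank sum = 5 + 8 + 7 + 2 + 4 = 26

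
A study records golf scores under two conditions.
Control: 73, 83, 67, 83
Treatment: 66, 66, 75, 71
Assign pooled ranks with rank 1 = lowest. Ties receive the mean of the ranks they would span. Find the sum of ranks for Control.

Sorted (ascending): 66, 66, 67, 71, 73, 75, 83, 83
The 2 values of 66 occupy positions 1–2 → average rank (1+2)/2 = 1.5.
The 2 values of 83 occupy positions 7–8 → average rank (7+8)/2 = 7.5.
Control values → pooled ranks: 73→5, 83→7.5, 67→3, 83→7.5
Rank sum = 5 + 7.5 + 3 + 7.5 = 23

23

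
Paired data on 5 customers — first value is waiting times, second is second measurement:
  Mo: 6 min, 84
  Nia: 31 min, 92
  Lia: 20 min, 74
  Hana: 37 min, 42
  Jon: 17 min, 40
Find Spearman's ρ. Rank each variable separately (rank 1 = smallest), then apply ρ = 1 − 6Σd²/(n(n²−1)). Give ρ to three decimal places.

0.000

Ranks of variable 1: 1, 4, 3, 5, 2
Ranks of variable 2: 4, 5, 3, 2, 1
d = r₁ − r₂: -3, -1, 0, 3, 1
d²: 9, 1, 0, 9, 1; Σd² = 20
ρ = 1 − 6·20/(5·24) = 1 − 120/120 = 0.000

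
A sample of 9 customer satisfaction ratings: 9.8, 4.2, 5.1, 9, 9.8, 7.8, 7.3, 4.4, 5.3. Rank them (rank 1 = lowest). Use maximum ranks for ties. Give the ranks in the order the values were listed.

Sorted (ascending): 4.2, 4.4, 5.1, 5.3, 7.3, 7.8, 9, 9.8, 9.8
The 2 values of 9.8 occupy positions 8–9 → each gets rank 9.

9, 1, 3, 7, 9, 6, 5, 2, 4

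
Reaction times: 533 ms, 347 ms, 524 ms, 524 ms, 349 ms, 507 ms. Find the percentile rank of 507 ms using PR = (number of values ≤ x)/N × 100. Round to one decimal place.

50.0

N = 6.
Strictly below 507: 2. Equal to 507: 1.
PR = 3/6 × 100 = 50.0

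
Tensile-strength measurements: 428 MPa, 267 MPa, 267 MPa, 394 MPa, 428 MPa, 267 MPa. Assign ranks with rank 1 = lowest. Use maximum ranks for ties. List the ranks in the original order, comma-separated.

6, 3, 3, 4, 6, 3

Sorted (ascending): 267, 267, 267, 394, 428, 428
The 3 values of 267 occupy positions 1–3 → each gets rank 3.
The 2 values of 428 occupy positions 5–6 → each gets rank 6.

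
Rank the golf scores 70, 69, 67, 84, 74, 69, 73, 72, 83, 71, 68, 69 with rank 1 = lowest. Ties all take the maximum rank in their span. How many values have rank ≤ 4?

Sorted (ascending): 67, 68, 69, 69, 69, 70, 71, 72, 73, 74, 83, 84
The 3 values of 69 occupy positions 3–5 → each gets rank 5.
Ranks ≤ 4: {1, 2} → 2 values.

2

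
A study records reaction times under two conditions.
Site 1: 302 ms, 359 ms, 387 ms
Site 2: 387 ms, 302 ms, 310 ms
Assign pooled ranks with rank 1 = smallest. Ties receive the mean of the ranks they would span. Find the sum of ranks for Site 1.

Sorted (ascending): 302, 302, 310, 359, 387, 387
The 2 values of 302 occupy positions 1–2 → average rank (1+2)/2 = 1.5.
The 2 values of 387 occupy positions 5–6 → average rank (5+6)/2 = 5.5.
Site 1 values → pooled ranks: 302→1.5, 359→4, 387→5.5
Rank sum = 1.5 + 4 + 5.5 = 11

11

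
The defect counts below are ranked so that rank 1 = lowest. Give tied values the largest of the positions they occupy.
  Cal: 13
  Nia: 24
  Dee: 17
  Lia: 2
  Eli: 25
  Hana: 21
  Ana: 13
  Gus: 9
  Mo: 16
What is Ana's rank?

4

Sorted (ascending): 2, 9, 13, 13, 16, 17, 21, 24, 25
The 2 values of 13 occupy positions 3–4 → each gets rank 4.
Ana has value 13 → rank 4.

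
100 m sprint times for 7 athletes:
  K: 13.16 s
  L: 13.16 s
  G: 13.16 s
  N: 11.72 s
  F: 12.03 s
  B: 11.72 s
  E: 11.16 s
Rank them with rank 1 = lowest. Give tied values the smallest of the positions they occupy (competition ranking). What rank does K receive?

Sorted (ascending): 11.16, 11.72, 11.72, 12.03, 13.16, 13.16, 13.16
The 2 values of 11.72 occupy positions 2–3 → each gets rank 2.
The 3 values of 13.16 occupy positions 5–7 → each gets rank 5.
K has value 13.16 s → rank 5.

5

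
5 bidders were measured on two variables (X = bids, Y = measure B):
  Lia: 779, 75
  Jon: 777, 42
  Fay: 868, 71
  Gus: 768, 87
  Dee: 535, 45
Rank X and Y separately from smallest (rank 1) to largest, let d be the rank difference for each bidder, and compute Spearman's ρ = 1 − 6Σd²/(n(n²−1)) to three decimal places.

Ranks of variable 1: 4, 3, 5, 2, 1
Ranks of variable 2: 4, 1, 3, 5, 2
d = r₁ − r₂: 0, 2, 2, -3, -1
d²: 0, 4, 4, 9, 1; Σd² = 18
ρ = 1 − 6·18/(5·24) = 1 − 108/120 = 0.100

0.100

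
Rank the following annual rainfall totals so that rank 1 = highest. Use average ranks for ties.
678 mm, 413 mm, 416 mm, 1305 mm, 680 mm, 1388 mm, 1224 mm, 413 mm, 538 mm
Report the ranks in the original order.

5, 8.5, 7, 2, 4, 1, 3, 8.5, 6

Sorted (descending): 1388, 1305, 1224, 680, 678, 538, 416, 413, 413
The 2 values of 413 occupy positions 8–9 → average rank (8+9)/2 = 8.5.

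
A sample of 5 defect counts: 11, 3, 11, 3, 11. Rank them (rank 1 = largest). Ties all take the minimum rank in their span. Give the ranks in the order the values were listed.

Sorted (descending): 11, 11, 11, 3, 3
The 3 values of 11 occupy positions 1–3 → each gets rank 1.
The 2 values of 3 occupy positions 4–5 → each gets rank 4.

1, 4, 1, 4, 1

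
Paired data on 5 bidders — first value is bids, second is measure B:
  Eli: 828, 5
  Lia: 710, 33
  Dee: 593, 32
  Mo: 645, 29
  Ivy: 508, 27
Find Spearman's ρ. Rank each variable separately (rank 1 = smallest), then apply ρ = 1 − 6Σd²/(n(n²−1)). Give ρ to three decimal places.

Ranks of variable 1: 5, 4, 2, 3, 1
Ranks of variable 2: 1, 5, 4, 3, 2
d = r₁ − r₂: 4, -1, -2, 0, -1
d²: 16, 1, 4, 0, 1; Σd² = 22
ρ = 1 − 6·22/(5·24) = 1 − 132/120 = -0.100

-0.100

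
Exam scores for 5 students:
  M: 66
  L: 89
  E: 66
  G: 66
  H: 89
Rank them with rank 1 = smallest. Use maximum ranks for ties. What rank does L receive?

5

Sorted (ascending): 66, 66, 66, 89, 89
The 3 values of 66 occupy positions 1–3 → each gets rank 3.
The 2 values of 89 occupy positions 4–5 → each gets rank 5.
L has value 89 → rank 5.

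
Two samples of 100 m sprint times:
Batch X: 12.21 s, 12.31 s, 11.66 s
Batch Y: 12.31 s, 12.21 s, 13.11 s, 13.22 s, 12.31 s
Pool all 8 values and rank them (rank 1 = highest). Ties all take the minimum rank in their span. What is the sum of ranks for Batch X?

Sorted (descending): 13.22, 13.11, 12.31, 12.31, 12.31, 12.21, 12.21, 11.66
The 3 values of 12.31 occupy positions 3–5 → each gets rank 3.
The 2 values of 12.21 occupy positions 6–7 → each gets rank 6.
Batch X values → pooled ranks: 12.21→6, 12.31→3, 11.66→8
Rank sum = 6 + 3 + 8 = 17

17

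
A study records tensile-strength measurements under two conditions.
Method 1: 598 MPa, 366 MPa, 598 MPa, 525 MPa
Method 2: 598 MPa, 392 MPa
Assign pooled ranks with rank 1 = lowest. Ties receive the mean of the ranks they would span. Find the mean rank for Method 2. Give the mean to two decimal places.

3.50

Sorted (ascending): 366, 392, 525, 598, 598, 598
The 3 values of 598 occupy positions 4–6 → average rank 5.
Method 2 values → pooled ranks: 598→5, 392→2
Mean rank = (5 + 2) / 2 = 3.50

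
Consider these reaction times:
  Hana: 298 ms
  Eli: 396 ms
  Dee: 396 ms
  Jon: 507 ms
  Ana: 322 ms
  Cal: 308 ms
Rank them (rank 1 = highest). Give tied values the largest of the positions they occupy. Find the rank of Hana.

6

Sorted (descending): 507, 396, 396, 322, 308, 298
The 2 values of 396 occupy positions 2–3 → each gets rank 3.
Hana has value 298 ms → rank 6.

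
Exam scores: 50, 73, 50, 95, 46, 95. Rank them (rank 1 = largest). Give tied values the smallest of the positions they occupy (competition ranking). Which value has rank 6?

Sorted (descending): 95, 95, 73, 50, 50, 46
The 2 values of 95 occupy positions 1–2 → each gets rank 1.
The 2 values of 50 occupy positions 4–5 → each gets rank 4.
Rank 6 → value 46.

46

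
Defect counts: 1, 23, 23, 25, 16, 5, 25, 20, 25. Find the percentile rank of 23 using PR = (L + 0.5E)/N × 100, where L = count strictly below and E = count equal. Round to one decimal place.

N = 9.
Strictly below 23: 4. Equal to 23: 2.
PR = (4 + 0.5·2)/9 × 100 = 55.6

55.6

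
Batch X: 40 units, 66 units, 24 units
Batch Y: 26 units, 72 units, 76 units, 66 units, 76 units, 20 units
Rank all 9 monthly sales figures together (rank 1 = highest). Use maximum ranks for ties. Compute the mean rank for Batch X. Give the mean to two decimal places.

Sorted (descending): 76, 76, 72, 66, 66, 40, 26, 24, 20
The 2 values of 76 occupy positions 1–2 → each gets rank 2.
The 2 values of 66 occupy positions 4–5 → each gets rank 5.
Batch X values → pooled ranks: 40→6, 66→5, 24→8
Mean rank = (6 + 5 + 8) / 3 = 6.33

6.33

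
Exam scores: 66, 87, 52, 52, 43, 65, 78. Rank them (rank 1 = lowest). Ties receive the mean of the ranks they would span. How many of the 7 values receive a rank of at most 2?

Sorted (ascending): 43, 52, 52, 65, 66, 78, 87
The 2 values of 52 occupy positions 2–3 → average rank (2+3)/2 = 2.5.
Ranks ≤ 2: {1} → 1 value.

1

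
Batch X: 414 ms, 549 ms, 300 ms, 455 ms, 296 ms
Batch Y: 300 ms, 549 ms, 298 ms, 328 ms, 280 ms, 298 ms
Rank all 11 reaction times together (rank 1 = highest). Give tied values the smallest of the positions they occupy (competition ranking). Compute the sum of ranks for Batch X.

24

Sorted (descending): 549, 549, 455, 414, 328, 300, 300, 298, 298, 296, 280
The 2 values of 549 occupy positions 1–2 → each gets rank 1.
The 2 values of 300 occupy positions 6–7 → each gets rank 6.
The 2 values of 298 occupy positions 8–9 → each gets rank 8.
Batch X values → pooled ranks: 414→4, 549→1, 300→6, 455→3, 296→10
Rank sum = 4 + 1 + 6 + 3 + 10 = 24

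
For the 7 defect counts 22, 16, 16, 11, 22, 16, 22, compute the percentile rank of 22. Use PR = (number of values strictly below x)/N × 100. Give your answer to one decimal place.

N = 7.
Strictly below 22: 4. Equal to 22: 3.
PR = 4/7 × 100 = 57.1

57.1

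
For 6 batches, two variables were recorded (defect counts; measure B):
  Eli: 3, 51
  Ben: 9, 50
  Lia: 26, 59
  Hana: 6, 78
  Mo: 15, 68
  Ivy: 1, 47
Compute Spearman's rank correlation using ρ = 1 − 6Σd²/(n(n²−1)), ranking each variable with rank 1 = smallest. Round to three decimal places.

0.486

Ranks of variable 1: 2, 4, 6, 3, 5, 1
Ranks of variable 2: 3, 2, 4, 6, 5, 1
d = r₁ − r₂: -1, 2, 2, -3, 0, 0
d²: 1, 4, 4, 9, 0, 0; Σd² = 18
ρ = 1 − 6·18/(6·35) = 1 − 108/210 = 0.486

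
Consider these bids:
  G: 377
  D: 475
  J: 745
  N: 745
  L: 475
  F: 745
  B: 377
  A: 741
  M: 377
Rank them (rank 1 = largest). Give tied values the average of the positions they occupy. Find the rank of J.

Sorted (descending): 745, 745, 745, 741, 475, 475, 377, 377, 377
The 3 values of 745 occupy positions 1–3 → average rank 2.
The 2 values of 475 occupy positions 5–6 → average rank (5+6)/2 = 5.5.
The 3 values of 377 occupy positions 7–9 → average rank 8.
J has value 745 → rank 2.

2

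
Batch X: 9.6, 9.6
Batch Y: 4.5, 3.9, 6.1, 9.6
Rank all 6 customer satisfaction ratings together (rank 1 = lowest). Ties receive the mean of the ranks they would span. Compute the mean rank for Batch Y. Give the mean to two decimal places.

Sorted (ascending): 3.9, 4.5, 6.1, 9.6, 9.6, 9.6
The 3 values of 9.6 occupy positions 4–6 → average rank 5.
Batch Y values → pooled ranks: 4.5→2, 3.9→1, 6.1→3, 9.6→5
Mean rank = (2 + 1 + 3 + 5) / 4 = 2.75

2.75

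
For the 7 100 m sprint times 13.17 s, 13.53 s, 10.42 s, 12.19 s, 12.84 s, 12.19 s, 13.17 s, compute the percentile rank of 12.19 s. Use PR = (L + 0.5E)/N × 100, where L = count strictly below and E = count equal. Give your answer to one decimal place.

N = 7.
Strictly below 12.19: 1. Equal to 12.19: 2.
PR = (1 + 0.5·2)/7 × 100 = 28.6

28.6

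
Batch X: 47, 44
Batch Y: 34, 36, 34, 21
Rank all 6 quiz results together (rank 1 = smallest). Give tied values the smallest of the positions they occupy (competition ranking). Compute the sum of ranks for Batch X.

Sorted (ascending): 21, 34, 34, 36, 44, 47
The 2 values of 34 occupy positions 2–3 → each gets rank 2.
Batch X values → pooled ranks: 47→6, 44→5
Rank sum = 6 + 5 = 11

11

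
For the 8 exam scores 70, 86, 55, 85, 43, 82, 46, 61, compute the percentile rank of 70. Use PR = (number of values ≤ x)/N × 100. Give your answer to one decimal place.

N = 8.
Strictly below 70: 4. Equal to 70: 1.
PR = 5/8 × 100 = 62.5

62.5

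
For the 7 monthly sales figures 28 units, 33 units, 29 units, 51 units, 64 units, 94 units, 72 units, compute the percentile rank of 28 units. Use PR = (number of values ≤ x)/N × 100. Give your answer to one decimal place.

14.3

N = 7.
Strictly below 28: 0. Equal to 28: 1.
PR = 1/7 × 100 = 14.3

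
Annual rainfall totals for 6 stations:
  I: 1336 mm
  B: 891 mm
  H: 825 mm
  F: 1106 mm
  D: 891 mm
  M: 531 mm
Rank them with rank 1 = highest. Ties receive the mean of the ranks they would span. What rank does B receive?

Sorted (descending): 1336, 1106, 891, 891, 825, 531
The 2 values of 891 occupy positions 3–4 → average rank (3+4)/2 = 3.5.
B has value 891 mm → rank 3.5.

3.5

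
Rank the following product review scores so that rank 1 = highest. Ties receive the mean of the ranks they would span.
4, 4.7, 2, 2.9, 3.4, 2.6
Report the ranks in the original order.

2, 1, 6, 4, 3, 5

Sorted (descending): 4.7, 4, 3.4, 2.9, 2.6, 2
No ties — each value takes its position as its rank.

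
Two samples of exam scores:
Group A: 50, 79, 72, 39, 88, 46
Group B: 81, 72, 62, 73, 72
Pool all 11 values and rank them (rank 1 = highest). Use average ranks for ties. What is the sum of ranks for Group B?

26

Sorted (descending): 88, 81, 79, 73, 72, 72, 72, 62, 50, 46, 39
The 3 values of 72 occupy positions 5–7 → average rank 6.
Group B values → pooled ranks: 81→2, 72→6, 62→8, 73→4, 72→6
Rank sum = 2 + 6 + 8 + 4 + 6 = 26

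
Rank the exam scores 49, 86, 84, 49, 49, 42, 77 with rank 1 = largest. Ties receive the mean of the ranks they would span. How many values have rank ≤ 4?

Sorted (descending): 86, 84, 77, 49, 49, 49, 42
The 3 values of 49 occupy positions 4–6 → average rank 5.
Ranks ≤ 4: {1, 2, 3} → 3 values.

3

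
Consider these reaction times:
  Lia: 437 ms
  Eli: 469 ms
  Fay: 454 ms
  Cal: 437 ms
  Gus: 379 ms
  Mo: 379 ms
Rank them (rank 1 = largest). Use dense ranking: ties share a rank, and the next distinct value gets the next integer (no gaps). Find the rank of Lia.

3

Sorted (descending): 469, 454, 437, 437, 379, 379
The 2 values of 437 share dense rank 3.
The 2 values of 379 share dense rank 4.
Remaining distinct values take the next consecutive integers.
Lia has value 437 ms → rank 3.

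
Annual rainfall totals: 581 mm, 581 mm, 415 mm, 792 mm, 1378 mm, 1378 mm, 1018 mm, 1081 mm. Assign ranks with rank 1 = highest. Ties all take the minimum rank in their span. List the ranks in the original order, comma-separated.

6, 6, 8, 5, 1, 1, 4, 3

Sorted (descending): 1378, 1378, 1081, 1018, 792, 581, 581, 415
The 2 values of 1378 occupy positions 1–2 → each gets rank 1.
The 2 values of 581 occupy positions 6–7 → each gets rank 6.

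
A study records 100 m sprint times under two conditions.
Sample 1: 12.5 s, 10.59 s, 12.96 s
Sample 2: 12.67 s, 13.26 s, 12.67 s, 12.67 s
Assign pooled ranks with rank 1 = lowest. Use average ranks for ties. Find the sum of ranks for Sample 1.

9

Sorted (ascending): 10.59, 12.5, 12.67, 12.67, 12.67, 12.96, 13.26
The 3 values of 12.67 occupy positions 3–5 → average rank 4.
Sample 1 values → pooled ranks: 12.5→2, 10.59→1, 12.96→6
Rank sum = 2 + 1 + 6 = 9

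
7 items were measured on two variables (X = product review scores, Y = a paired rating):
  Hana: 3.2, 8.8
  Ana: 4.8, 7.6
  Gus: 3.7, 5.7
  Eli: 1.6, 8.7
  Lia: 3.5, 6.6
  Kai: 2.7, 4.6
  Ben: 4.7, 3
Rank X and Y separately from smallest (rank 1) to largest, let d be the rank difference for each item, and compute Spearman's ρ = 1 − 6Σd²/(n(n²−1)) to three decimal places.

-0.321

Ranks of variable 1: 3, 7, 5, 1, 4, 2, 6
Ranks of variable 2: 7, 5, 3, 6, 4, 2, 1
d = r₁ − r₂: -4, 2, 2, -5, 0, 0, 5
d²: 16, 4, 4, 25, 0, 0, 25; Σd² = 74
ρ = 1 − 6·74/(7·48) = 1 − 444/336 = -0.321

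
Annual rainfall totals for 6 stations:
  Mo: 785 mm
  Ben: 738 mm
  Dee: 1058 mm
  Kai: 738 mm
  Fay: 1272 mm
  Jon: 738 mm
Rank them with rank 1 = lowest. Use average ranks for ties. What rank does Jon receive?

2

Sorted (ascending): 738, 738, 738, 785, 1058, 1272
The 3 values of 738 occupy positions 1–3 → average rank 2.
Jon has value 738 mm → rank 2.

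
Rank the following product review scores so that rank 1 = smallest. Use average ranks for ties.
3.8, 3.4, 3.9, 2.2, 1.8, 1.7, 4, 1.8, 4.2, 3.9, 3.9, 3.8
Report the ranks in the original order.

Sorted (ascending): 1.7, 1.8, 1.8, 2.2, 3.4, 3.8, 3.8, 3.9, 3.9, 3.9, 4, 4.2
The 2 values of 1.8 occupy positions 2–3 → average rank (2+3)/2 = 2.5.
The 2 values of 3.8 occupy positions 6–7 → average rank (6+7)/2 = 6.5.
The 3 values of 3.9 occupy positions 8–10 → average rank 9.

6.5, 5, 9, 4, 2.5, 1, 11, 2.5, 12, 9, 9, 6.5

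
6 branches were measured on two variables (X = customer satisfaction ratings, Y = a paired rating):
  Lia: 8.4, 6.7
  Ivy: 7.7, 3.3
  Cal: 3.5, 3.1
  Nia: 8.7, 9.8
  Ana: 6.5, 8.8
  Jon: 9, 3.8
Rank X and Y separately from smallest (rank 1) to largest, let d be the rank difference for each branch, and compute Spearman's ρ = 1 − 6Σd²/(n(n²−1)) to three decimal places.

0.429

Ranks of variable 1: 4, 3, 1, 5, 2, 6
Ranks of variable 2: 4, 2, 1, 6, 5, 3
d = r₁ − r₂: 0, 1, 0, -1, -3, 3
d²: 0, 1, 0, 1, 9, 9; Σd² = 20
ρ = 1 − 6·20/(6·35) = 1 − 120/210 = 0.429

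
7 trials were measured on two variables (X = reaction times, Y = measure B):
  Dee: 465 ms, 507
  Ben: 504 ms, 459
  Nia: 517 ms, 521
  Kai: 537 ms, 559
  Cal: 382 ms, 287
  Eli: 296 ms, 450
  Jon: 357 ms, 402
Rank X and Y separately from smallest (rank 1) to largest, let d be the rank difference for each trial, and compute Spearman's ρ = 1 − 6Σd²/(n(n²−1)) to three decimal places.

Ranks of variable 1: 4, 5, 6, 7, 3, 1, 2
Ranks of variable 2: 5, 4, 6, 7, 1, 3, 2
d = r₁ − r₂: -1, 1, 0, 0, 2, -2, 0
d²: 1, 1, 0, 0, 4, 4, 0; Σd² = 10
ρ = 1 − 6·10/(7·48) = 1 − 60/336 = 0.821

0.821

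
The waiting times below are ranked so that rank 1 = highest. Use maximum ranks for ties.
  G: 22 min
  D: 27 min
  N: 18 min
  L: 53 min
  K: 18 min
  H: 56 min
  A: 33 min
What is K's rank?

Sorted (descending): 56, 53, 33, 27, 22, 18, 18
The 2 values of 18 occupy positions 6–7 → each gets rank 7.
K has value 18 min → rank 7.

7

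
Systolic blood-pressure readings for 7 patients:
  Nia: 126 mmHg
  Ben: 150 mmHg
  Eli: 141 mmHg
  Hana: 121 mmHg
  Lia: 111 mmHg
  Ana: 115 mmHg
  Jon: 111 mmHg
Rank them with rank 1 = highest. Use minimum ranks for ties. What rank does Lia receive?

Sorted (descending): 150, 141, 126, 121, 115, 111, 111
The 2 values of 111 occupy positions 6–7 → each gets rank 6.
Lia has value 111 mmHg → rank 6.

6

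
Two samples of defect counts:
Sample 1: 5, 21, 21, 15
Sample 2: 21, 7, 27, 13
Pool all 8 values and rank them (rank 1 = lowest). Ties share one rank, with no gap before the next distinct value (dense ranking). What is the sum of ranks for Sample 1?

Sorted (ascending): 5, 7, 13, 15, 21, 21, 21, 27
The 3 values of 21 share dense rank 5.
Remaining distinct values take the next consecutive integers.
Sample 1 values → pooled ranks: 5→1, 21→5, 21→5, 15→4
Rank sum = 1 + 5 + 5 + 4 = 15

15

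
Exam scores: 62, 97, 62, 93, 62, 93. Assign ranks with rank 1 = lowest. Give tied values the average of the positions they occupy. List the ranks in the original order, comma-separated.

Sorted (ascending): 62, 62, 62, 93, 93, 97
The 3 values of 62 occupy positions 1–3 → average rank 2.
The 2 values of 93 occupy positions 4–5 → average rank (4+5)/2 = 4.5.

2, 6, 2, 4.5, 2, 4.5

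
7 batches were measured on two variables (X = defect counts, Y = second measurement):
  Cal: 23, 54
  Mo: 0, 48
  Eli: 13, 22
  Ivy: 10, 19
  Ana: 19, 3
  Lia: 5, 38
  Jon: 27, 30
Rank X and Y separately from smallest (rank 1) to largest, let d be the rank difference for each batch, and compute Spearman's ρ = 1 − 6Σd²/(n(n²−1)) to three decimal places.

Ranks of variable 1: 6, 1, 4, 3, 5, 2, 7
Ranks of variable 2: 7, 6, 3, 2, 1, 5, 4
d = r₁ − r₂: -1, -5, 1, 1, 4, -3, 3
d²: 1, 25, 1, 1, 16, 9, 9; Σd² = 62
ρ = 1 − 6·62/(7·48) = 1 − 372/336 = -0.107

-0.107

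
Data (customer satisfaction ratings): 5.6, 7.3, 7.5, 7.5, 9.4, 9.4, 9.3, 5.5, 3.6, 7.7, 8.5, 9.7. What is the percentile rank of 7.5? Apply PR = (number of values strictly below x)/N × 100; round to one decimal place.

33.3

N = 12.
Strictly below 7.5: 4. Equal to 7.5: 2.
PR = 4/12 × 100 = 33.3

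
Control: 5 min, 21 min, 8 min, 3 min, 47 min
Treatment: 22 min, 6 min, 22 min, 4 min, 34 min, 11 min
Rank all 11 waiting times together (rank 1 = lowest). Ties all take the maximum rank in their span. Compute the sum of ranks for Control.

27

Sorted (ascending): 3, 4, 5, 6, 8, 11, 21, 22, 22, 34, 47
The 2 values of 22 occupy positions 8–9 → each gets rank 9.
Control values → pooled ranks: 5→3, 21→7, 8→5, 3→1, 47→11
Rank sum = 3 + 7 + 5 + 1 + 11 = 27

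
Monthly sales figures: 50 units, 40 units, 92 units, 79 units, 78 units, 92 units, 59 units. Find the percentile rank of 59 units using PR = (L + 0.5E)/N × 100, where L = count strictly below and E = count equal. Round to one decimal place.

N = 7.
Strictly below 59: 2. Equal to 59: 1.
PR = (2 + 0.5·1)/7 × 100 = 35.7

35.7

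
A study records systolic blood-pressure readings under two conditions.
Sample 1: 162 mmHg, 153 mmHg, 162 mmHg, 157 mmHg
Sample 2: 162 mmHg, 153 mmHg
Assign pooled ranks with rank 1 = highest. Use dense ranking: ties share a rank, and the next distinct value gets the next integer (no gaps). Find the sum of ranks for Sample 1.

Sorted (descending): 162, 162, 162, 157, 153, 153
The 3 values of 162 share dense rank 1.
The 2 values of 153 share dense rank 3.
Remaining distinct values take the next consecutive integers.
Sample 1 values → pooled ranks: 162→1, 153→3, 162→1, 157→2
Rank sum = 1 + 3 + 1 + 2 = 7

7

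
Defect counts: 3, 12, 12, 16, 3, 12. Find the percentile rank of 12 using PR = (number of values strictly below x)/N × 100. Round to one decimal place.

33.3

N = 6.
Strictly below 12: 2. Equal to 12: 3.
PR = 2/6 × 100 = 33.3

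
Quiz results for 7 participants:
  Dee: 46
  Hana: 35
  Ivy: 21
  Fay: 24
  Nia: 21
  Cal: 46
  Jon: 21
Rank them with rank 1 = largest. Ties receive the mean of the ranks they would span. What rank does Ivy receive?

Sorted (descending): 46, 46, 35, 24, 21, 21, 21
The 2 values of 46 occupy positions 1–2 → average rank (1+2)/2 = 1.5.
The 3 values of 21 occupy positions 5–7 → average rank 6.
Ivy has value 21 → rank 6.

6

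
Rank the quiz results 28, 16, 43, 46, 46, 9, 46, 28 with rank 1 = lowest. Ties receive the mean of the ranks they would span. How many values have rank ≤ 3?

Sorted (ascending): 9, 16, 28, 28, 43, 46, 46, 46
The 2 values of 28 occupy positions 3–4 → average rank (3+4)/2 = 3.5.
The 3 values of 46 occupy positions 6–8 → average rank 7.
Ranks ≤ 3: {1, 2} → 2 values.

2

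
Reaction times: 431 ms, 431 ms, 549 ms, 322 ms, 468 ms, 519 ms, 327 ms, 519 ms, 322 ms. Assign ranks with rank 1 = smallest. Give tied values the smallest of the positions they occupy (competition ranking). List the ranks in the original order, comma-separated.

4, 4, 9, 1, 6, 7, 3, 7, 1

Sorted (ascending): 322, 322, 327, 431, 431, 468, 519, 519, 549
The 2 values of 322 occupy positions 1–2 → each gets rank 1.
The 2 values of 431 occupy positions 4–5 → each gets rank 4.
The 2 values of 519 occupy positions 7–8 → each gets rank 7.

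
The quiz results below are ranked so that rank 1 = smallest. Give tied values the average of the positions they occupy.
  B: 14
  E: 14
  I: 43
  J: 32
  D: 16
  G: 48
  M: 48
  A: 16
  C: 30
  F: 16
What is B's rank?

Sorted (ascending): 14, 14, 16, 16, 16, 30, 32, 43, 48, 48
The 2 values of 14 occupy positions 1–2 → average rank (1+2)/2 = 1.5.
The 3 values of 16 occupy positions 3–5 → average rank 4.
The 2 values of 48 occupy positions 9–10 → average rank (9+10)/2 = 9.5.
B has value 14 → rank 1.5.

1.5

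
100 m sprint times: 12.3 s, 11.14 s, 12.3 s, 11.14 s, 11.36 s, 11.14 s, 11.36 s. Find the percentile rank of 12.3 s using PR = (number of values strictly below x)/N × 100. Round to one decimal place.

71.4

N = 7.
Strictly below 12.3: 5. Equal to 12.3: 2.
PR = 5/7 × 100 = 71.4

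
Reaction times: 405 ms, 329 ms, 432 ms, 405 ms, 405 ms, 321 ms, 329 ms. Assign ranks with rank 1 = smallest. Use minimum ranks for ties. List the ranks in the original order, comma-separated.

4, 2, 7, 4, 4, 1, 2

Sorted (ascending): 321, 329, 329, 405, 405, 405, 432
The 2 values of 329 occupy positions 2–3 → each gets rank 2.
The 3 values of 405 occupy positions 4–6 → each gets rank 4.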